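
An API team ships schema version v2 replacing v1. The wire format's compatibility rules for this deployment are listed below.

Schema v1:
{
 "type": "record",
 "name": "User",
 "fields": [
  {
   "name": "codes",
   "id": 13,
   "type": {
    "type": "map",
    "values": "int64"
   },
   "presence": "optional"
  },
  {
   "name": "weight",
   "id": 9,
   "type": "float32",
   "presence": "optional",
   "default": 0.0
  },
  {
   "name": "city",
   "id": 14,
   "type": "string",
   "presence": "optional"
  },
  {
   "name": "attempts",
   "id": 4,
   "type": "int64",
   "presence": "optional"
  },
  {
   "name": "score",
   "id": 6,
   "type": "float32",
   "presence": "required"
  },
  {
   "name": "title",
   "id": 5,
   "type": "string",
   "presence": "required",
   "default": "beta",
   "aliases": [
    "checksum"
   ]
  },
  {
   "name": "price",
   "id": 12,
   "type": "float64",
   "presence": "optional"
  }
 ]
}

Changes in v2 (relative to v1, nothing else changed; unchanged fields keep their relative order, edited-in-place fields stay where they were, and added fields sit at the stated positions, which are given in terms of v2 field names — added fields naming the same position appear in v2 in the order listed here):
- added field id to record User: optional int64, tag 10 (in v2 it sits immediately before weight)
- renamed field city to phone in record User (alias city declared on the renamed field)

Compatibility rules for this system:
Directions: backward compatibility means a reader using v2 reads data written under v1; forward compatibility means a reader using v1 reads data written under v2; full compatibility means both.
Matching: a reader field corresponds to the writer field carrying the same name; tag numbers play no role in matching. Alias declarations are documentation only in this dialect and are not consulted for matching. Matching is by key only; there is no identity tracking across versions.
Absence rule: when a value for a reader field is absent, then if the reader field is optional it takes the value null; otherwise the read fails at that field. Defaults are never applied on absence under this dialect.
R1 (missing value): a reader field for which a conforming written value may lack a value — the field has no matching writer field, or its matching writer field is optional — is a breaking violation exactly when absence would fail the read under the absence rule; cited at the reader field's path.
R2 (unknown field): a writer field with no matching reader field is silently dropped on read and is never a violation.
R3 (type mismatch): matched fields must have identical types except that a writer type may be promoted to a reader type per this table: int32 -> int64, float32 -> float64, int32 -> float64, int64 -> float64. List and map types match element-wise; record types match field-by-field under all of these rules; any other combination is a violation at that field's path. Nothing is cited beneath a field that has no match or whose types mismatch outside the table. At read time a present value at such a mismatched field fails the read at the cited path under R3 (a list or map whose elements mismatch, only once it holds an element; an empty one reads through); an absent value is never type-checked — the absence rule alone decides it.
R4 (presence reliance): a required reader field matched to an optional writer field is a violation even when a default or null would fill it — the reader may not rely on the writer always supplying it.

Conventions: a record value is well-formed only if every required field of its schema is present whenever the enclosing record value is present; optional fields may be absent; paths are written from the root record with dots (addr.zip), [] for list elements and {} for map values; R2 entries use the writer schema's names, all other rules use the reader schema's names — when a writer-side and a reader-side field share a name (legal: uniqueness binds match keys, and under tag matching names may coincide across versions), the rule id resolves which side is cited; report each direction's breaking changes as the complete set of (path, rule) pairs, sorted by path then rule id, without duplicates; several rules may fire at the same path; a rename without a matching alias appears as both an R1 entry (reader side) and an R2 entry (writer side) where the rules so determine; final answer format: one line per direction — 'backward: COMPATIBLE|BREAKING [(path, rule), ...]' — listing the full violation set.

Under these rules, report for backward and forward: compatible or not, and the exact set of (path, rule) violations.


backward: COMPATIBLE []; forward: COMPATIBLE []

the writer's type comes first in each User pair
backward pass over User, reader schema v2, writer schema v1:
  codes <- codes (map<string, int64> -> map<string, int64>, writer optional)
  id has no writer counterpart
  weight <- weight (float32 -> float32, writer optional)
  phone has no writer counterpart
  attempts <- attempts (int64 -> int64, writer optional)
  score <- score (float32 -> float32, writer required)
  title <- title (string -> string, writer required)
  price <- price (float64 -> float64, writer optional)
  writer city: unknown to reader
  => backward: COMPATIBLE
forward pass over User, reader schema v1, writer schema v2:
  codes <- codes (map<string, int64> -> map<string, int64>, writer optional)
  weight <- weight (float32 -> float32, writer optional)
  city has no writer counterpart
  attempts <- attempts (int64 -> int64, writer optional)
  score <- score (float32 -> float32, writer required)
  title <- title (string -> string, writer required)
  price <- price (float64 -> float64, writer optional)
  writer id: unknown to reader
  writer phone: unknown to reader
  => forward: COMPATIBLE


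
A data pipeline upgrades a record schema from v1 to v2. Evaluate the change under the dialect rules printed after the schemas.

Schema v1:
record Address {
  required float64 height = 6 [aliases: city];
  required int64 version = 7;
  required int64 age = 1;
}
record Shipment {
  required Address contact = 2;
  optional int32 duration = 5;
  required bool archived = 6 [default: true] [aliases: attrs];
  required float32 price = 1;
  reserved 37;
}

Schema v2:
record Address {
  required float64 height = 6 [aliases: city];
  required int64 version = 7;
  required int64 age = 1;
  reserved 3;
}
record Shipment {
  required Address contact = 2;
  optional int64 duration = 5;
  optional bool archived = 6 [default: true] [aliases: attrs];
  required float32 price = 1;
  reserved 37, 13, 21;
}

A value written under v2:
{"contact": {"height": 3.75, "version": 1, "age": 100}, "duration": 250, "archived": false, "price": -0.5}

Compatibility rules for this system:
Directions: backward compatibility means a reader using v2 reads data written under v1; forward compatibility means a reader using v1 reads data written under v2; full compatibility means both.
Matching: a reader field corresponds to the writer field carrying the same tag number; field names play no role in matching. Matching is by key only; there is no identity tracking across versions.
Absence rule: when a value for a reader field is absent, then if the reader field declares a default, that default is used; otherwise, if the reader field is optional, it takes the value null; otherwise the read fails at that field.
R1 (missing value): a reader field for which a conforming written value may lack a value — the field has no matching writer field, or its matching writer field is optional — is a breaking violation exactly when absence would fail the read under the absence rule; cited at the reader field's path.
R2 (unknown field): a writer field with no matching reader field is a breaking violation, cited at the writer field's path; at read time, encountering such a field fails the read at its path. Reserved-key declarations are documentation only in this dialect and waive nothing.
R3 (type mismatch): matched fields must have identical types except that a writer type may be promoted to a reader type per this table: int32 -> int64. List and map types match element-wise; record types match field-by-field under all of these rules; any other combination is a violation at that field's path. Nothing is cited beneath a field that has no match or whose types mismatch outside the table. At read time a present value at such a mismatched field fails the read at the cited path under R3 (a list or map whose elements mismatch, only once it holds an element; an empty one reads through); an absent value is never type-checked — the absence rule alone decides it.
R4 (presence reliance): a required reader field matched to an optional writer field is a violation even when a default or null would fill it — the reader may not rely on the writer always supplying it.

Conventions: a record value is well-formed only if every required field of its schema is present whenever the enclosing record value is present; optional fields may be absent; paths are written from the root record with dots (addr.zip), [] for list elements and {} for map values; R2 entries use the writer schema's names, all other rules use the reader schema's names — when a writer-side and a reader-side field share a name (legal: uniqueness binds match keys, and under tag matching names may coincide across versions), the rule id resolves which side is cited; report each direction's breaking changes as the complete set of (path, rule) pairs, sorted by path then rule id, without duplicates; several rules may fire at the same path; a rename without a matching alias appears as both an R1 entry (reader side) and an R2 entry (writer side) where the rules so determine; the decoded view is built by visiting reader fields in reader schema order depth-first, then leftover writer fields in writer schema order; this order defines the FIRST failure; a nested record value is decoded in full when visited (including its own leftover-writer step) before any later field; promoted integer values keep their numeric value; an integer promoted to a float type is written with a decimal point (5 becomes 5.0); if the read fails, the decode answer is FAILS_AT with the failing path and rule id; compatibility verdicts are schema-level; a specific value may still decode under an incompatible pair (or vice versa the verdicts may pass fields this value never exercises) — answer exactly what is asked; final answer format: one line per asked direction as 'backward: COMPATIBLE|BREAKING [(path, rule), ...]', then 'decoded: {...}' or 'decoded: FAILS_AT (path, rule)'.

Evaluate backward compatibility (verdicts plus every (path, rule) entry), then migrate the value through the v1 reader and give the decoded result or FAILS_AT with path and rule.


in Shipment below, arrows point writer -> reader
backward on Shipment — v2 reading data written by v1:
  Address -> Address, writer required: contact aligns to contact
  int32 -> int64, writer optional: duration aligns to duration
  bool -> bool, writer required: archived aligns to archived
  float32 -> float32, writer required: price aligns to price
  float64 -> float64, writer required: contact.height aligns to contact.height
  int64 -> int64, writer required: contact.version aligns to contact.version
  int64 -> int64, writer required: contact.age aligns to contact.age
  => backward: COMPATIBLE
decoding the Shipment value with the v1 reader:
  contact.height := 3.75
  contact.version := 1
  contact.age := 100
  read fails at duration under R3
  => FAILS_AT (duration, R3)
the rest of the Shipment diff is inert for this question:
  field archived in record Shipment: required changed to optional -> fires only in the forward direction of Shipment, which is not asked here

backward: COMPATIBLE []; decoded: FAILS_AT (duration, R3)


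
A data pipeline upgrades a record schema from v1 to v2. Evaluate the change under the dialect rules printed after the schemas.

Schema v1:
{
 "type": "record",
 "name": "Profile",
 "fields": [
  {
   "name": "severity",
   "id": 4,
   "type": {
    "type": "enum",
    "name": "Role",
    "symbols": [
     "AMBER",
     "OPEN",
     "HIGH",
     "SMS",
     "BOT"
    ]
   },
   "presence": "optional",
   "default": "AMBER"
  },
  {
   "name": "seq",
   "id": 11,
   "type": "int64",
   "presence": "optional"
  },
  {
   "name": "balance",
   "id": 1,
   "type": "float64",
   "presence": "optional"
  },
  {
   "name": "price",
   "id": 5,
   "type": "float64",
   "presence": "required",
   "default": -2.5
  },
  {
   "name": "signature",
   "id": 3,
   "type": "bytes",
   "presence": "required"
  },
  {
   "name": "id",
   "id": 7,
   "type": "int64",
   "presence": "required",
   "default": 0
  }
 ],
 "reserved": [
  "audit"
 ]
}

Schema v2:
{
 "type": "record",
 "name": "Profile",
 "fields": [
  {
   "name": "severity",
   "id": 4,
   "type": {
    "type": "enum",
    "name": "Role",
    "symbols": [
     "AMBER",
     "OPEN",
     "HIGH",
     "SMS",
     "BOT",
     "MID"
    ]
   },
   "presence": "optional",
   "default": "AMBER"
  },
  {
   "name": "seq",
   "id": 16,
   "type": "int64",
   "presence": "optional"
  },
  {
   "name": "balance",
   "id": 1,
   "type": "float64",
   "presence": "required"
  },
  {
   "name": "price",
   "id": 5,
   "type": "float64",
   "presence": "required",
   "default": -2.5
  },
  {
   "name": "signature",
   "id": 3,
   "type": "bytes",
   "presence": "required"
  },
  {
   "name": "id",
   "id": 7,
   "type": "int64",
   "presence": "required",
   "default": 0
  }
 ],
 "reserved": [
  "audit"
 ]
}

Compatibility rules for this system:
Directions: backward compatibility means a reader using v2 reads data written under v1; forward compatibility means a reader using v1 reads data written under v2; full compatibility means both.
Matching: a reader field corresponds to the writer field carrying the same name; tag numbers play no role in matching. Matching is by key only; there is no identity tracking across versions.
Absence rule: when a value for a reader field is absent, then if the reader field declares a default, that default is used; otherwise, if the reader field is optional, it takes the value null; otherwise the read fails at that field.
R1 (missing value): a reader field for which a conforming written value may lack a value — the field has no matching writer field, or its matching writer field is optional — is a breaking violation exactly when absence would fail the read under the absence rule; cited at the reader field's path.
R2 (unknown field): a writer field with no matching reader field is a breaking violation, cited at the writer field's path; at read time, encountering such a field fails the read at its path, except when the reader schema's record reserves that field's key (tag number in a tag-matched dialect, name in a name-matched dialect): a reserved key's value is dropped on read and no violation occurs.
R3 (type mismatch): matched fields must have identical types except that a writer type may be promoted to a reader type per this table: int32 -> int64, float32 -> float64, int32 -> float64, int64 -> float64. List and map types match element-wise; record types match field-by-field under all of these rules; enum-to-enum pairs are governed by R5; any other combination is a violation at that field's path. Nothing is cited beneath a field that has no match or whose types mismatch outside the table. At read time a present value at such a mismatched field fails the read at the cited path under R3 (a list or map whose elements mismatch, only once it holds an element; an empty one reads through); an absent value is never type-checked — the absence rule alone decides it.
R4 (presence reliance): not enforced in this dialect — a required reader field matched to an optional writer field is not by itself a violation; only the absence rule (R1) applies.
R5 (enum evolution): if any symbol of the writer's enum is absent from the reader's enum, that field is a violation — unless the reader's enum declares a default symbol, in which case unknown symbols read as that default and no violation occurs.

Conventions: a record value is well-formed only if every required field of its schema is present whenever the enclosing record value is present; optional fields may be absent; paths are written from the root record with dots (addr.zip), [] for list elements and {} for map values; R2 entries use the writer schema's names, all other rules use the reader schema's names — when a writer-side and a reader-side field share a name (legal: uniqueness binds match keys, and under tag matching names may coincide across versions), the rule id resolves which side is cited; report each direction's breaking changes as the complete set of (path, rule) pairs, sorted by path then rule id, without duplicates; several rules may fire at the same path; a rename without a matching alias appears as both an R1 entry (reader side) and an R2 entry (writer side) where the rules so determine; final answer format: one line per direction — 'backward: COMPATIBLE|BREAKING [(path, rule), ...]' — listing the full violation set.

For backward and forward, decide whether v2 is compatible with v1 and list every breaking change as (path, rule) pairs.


in Profile below, arrows point writer -> reader
backward pass over Profile, reader schema v2, writer schema v1:
  severity: paired with writer severity (Role -> Role; writer optional)
  seq: paired with writer seq (int64 -> int64; writer optional)
  balance: paired with writer balance (float64 -> float64; writer optional)
  price: paired with writer price (float64 -> float64; writer required)
  signature: paired with writer signature (bytes -> bytes; writer required)
  id: paired with writer id (int64 -> int64; writer required)
  violation R1 at balance
  => backward: BREAKING (1)
forward pass over Profile, reader schema v1, writer schema v2:
  severity: paired with writer severity (Role -> Role; writer optional)
  seq: paired with writer seq (int64 -> int64; writer optional)
  balance: paired with writer balance (float64 -> float64; writer required)
  price: paired with writer price (float64 -> float64; writer required)
  signature: paired with writer signature (bytes -> bytes; writer required)
  id: paired with writer id (int64 -> int64; writer required)
  violation R5 at severity
  => forward: BREAKING (1)

backward: BREAKING [(balance, R1)]; forward: BREAKING [(severity, R5)]


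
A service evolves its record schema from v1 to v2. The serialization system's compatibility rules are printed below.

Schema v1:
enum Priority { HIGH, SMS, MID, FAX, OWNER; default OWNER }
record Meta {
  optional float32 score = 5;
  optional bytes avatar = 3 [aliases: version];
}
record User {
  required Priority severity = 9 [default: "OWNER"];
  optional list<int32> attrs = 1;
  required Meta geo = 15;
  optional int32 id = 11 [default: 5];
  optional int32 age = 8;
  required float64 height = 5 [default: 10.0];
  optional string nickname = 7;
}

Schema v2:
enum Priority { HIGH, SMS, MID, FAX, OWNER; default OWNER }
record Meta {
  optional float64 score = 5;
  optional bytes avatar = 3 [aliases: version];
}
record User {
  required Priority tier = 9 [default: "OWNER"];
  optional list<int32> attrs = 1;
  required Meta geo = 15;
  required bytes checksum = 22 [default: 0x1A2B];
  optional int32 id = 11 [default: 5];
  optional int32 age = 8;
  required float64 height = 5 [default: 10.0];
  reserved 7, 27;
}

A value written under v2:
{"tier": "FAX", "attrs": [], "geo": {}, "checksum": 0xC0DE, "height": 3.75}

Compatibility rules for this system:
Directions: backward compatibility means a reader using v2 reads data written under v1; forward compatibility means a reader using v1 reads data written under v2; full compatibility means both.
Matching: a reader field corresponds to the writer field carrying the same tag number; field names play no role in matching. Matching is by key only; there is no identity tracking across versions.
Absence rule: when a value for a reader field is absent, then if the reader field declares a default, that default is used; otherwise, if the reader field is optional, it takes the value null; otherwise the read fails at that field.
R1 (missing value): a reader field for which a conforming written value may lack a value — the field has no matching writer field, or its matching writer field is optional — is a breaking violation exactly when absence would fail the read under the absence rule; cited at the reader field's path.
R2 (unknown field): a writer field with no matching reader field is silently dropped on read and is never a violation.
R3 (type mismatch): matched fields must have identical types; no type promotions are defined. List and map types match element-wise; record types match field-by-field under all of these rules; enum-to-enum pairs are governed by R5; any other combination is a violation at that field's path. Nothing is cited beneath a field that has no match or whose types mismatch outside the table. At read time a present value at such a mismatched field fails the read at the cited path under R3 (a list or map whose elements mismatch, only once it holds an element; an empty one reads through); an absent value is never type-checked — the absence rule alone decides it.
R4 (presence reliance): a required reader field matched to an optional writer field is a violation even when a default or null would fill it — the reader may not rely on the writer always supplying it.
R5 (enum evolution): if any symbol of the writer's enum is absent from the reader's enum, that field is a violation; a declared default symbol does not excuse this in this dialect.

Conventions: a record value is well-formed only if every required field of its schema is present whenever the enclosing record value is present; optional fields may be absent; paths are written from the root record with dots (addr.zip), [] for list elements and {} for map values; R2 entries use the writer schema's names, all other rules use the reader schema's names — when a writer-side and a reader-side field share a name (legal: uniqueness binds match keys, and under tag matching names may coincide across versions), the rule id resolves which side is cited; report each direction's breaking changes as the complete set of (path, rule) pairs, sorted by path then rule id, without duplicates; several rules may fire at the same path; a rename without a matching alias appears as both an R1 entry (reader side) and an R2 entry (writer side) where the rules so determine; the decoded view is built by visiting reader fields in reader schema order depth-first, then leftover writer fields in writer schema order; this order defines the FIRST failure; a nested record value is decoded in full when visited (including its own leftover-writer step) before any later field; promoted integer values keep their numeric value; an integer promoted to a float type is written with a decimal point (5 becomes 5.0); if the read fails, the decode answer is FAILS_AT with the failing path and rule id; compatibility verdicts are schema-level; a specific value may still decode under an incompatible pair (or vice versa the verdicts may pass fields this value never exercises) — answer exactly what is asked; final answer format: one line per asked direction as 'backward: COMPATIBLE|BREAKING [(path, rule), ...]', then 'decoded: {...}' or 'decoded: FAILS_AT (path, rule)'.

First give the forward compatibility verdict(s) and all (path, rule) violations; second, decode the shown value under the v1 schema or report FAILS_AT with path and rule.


forward: BREAKING [(geo.score, R3)]; decoded: {"severity": "FAX", "attrs": [], "geo": {"score": null, "avatar": null}, "id": 5, "age": null, "height": 3.75, "nickname": null}

in User below, arrows point writer -> reader
forward on User — v1 reading data written by v2:
  severity: Priority -> Priority, writer required; from tier
  attrs: list<int32> -> list<int32>, writer optional; from attrs
  geo: Meta -> Meta, writer required; from geo
  id: int32 -> int32, writer optional; from id
  age: int32 -> int32, writer optional; from age
  height: float64 -> float64, writer required; from height
  nickname: no writer-side match
  checksum (writer side), unknown to reader
  geo.score: float64 -> float32, writer optional; from geo.score
  geo.avatar: bytes -> bytes, writer optional; from geo.avatar
  breaking: (geo.score, R3)
  forward on User therefore BREAKING (1)
decode walk for User under reader schema v1:
  severity := "FAX" (from writer tier)
  attrs := []
  geo.score := null (absent, optional -> null)
  geo.avatar := null (absent, optional -> null)
  id := 5 (absent -> default)
  age := null (absent, optional -> null)
  height := 3.75
  nickname := null (absent, optional -> null)
  writer checksum: unknown -> dropped
  => decoded: {"severity": "FAX", "attrs": [], "geo": {"score": null, "avatar": null}, "id": 5, "age": null, "height": 3.75, "nickname": null}
the other User changes do not affect what is asked:
  added field checksum to record User: required bytes, tag 22, default 0x1A2B (in v2 it sits immediately before id) -> triggers nothing under User's printed rules — same verdict
  removed field nickname from record User (its key 7 joins the reserved list) -> triggers nothing under User's printed rules — same verdict
  renamed field severity to tier in record User -> triggers nothing under User's printed rules — same verdict


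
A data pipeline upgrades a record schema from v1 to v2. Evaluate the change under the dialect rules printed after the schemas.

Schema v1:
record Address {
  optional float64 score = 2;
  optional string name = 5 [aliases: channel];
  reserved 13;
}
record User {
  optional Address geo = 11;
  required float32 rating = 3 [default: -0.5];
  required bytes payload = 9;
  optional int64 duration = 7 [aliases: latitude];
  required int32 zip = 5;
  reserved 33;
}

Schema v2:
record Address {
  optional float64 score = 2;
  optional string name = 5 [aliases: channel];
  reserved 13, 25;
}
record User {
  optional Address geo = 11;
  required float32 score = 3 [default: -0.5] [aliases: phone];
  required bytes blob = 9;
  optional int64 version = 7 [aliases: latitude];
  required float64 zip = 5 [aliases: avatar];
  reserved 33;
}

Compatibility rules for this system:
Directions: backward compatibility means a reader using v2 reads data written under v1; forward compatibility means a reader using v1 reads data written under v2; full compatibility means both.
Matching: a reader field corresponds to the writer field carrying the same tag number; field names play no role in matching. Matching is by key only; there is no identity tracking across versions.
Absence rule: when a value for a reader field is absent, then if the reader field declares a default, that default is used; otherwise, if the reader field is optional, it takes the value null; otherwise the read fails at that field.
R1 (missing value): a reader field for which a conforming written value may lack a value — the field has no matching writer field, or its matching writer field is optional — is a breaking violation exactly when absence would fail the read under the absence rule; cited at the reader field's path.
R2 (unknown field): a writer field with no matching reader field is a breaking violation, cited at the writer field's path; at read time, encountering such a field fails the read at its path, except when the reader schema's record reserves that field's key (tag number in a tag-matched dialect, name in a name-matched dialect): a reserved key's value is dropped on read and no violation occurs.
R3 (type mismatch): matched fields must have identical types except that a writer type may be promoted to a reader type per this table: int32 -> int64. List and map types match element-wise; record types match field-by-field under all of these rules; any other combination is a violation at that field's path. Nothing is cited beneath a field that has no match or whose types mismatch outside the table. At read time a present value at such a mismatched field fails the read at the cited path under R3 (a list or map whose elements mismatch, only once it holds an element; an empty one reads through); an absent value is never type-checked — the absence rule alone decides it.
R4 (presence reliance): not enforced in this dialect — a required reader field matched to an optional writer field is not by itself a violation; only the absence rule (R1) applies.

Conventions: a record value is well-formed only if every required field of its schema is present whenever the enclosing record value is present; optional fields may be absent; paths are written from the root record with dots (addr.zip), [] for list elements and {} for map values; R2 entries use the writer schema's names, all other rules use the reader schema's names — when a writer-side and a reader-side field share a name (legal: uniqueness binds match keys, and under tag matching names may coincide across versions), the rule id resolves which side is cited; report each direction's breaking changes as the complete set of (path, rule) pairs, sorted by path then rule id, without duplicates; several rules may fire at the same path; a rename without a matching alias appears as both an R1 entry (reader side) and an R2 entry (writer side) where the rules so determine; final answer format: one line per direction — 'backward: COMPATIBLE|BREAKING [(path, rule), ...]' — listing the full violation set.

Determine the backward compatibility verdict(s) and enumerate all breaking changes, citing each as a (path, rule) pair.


backward: BREAKING [(zip, R3)]

each type pair in User: writer, then reader
checking backward for User: reader v2 against writer v1:
  geo: paired with writer geo (Address -> Address; writer optional)
  score: paired with writer rating (float32 -> float32; writer required)
  blob: paired with writer payload (bytes -> bytes; writer required)
  version: paired with writer duration (int64 -> int64; writer optional)
  zip: paired with writer zip (int32 -> float64; writer required)
  geo.score: paired with writer geo.score (float64 -> float64; writer optional)
  geo.name: paired with writer geo.name (string -> string; writer optional)
  violation R3 at zip
  => backward: BREAKING (1)
diffs on User not affecting the asked answer:
  renamed field duration to version in record User -> no rule fires on it in User's dialect; the asked verdict holds
  renamed field payload to blob in record User -> no rule fires on it in User's dialect; the asked verdict holds
  renamed field rating to score in record User -> no rule fires on it in User's dialect; the asked verdict holds


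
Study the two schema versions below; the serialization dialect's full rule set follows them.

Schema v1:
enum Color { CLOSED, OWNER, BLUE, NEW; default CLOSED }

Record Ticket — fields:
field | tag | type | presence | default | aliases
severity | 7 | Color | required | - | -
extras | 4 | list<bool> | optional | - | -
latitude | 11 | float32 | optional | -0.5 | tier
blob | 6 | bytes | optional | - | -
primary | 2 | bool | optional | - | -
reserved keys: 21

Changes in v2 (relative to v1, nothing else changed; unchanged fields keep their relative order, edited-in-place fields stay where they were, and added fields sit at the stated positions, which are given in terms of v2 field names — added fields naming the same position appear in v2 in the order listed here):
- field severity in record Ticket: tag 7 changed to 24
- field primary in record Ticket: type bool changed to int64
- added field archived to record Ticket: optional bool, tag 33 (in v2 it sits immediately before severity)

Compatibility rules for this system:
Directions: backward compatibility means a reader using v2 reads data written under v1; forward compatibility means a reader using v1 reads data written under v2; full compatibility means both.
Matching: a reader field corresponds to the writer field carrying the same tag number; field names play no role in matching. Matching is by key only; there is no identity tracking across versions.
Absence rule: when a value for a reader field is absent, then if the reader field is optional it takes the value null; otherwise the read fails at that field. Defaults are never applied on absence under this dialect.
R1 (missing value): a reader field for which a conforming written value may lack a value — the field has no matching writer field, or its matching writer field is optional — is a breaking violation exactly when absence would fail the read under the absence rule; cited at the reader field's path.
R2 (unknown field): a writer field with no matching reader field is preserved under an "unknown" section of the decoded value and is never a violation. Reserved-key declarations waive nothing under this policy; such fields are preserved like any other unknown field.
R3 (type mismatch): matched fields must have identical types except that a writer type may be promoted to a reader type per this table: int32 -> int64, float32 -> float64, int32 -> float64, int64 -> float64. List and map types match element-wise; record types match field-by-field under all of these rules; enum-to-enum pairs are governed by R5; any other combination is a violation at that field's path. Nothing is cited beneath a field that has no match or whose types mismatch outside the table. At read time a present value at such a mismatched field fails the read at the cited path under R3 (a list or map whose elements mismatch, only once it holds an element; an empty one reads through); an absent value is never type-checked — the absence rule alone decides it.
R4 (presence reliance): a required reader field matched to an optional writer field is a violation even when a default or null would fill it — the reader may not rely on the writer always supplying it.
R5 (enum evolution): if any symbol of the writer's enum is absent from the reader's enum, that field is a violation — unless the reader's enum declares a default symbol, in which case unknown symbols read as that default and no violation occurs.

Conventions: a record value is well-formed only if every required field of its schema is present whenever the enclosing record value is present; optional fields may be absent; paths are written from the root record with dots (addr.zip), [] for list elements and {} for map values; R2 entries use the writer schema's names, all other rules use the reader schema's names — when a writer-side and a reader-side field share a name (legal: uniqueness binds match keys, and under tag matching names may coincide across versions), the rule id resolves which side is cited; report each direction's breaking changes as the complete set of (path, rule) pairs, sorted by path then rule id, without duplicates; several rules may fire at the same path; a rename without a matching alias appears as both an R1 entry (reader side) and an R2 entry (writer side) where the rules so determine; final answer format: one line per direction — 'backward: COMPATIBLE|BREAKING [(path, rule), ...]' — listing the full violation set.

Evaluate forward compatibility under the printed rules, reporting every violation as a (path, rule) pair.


forward: BREAKING [(primary, R3), (severity, R1)]

arrows below run writer -> reader for Ticket
checking forward for Ticket: reader v1 against writer v2:
  severity has no writer counterpart
  extras <- extras (list<bool> -> list<bool>, writer optional)
  latitude <- latitude (float32 -> float32, writer optional)
  blob <- blob (bytes -> bytes, writer optional)
  primary <- primary (int64 -> bool, writer optional)
  writer archived: unknown to reader
  writer severity: unknown to reader
  breaking: (primary, R3)
  breaking: (severity, R1)
  => forward: BREAKING (2)
diffs on Ticket not affecting the asked answer:
  added field archived to record Ticket: optional bool, tag 33 (in v2 it sits immediately before severity) -> no rule fires on it in Ticket's dialect; the asked verdict holds


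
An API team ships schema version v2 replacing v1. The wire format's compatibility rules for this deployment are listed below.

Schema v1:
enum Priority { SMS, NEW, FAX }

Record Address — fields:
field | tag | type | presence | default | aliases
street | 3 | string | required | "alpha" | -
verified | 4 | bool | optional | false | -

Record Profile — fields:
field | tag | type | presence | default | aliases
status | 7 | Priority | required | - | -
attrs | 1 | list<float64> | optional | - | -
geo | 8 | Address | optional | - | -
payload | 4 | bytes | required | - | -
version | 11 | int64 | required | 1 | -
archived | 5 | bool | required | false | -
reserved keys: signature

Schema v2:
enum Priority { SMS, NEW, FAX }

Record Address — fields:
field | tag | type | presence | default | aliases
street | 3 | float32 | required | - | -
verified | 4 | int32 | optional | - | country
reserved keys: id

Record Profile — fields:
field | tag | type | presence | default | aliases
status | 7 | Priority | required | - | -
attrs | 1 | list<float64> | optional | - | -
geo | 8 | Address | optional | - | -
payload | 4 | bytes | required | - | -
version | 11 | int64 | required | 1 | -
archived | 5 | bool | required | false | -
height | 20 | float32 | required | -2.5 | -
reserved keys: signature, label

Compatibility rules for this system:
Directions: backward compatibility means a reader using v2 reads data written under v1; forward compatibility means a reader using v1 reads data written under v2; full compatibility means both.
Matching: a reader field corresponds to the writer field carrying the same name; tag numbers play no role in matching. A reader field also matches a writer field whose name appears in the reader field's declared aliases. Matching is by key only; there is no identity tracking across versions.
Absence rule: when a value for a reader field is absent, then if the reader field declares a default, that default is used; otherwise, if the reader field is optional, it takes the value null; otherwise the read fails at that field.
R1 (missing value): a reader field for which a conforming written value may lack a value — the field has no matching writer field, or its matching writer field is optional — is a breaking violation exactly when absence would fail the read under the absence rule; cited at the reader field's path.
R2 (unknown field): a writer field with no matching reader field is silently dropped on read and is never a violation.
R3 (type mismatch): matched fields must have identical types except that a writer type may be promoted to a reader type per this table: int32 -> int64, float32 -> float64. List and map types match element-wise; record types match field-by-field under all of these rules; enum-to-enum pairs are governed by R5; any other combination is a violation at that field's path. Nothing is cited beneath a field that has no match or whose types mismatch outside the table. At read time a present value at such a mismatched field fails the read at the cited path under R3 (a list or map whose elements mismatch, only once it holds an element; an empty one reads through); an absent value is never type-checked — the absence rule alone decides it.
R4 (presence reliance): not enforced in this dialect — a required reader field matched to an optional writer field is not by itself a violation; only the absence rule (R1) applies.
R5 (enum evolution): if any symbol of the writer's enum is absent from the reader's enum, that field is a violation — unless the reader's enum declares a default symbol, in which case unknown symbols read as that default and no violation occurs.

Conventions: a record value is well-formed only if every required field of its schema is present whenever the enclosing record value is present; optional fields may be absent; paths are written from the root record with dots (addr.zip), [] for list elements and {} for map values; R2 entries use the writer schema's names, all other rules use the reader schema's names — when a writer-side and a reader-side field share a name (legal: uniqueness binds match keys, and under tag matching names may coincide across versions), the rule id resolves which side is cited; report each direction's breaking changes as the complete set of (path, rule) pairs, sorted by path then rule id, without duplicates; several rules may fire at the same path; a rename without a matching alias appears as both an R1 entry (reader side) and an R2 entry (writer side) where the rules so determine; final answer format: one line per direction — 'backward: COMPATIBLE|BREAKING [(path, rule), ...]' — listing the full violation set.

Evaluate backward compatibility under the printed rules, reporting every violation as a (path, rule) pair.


each type pair in Profile: writer, then reader
backward analysis of Profile with v2 as reader and v1 as writer:
  status: Priority -> Priority, writer required; from status
  attrs: list<float64> -> list<float64>, writer optional; from attrs
  geo: Address -> Address, writer optional; from geo
  payload: bytes -> bytes, writer required; from payload
  version: int64 -> int64, writer required; from version
  archived: bool -> bool, writer required; from archived
  height: no writer match
  geo.street: string -> float32, writer required; from geo.street
  geo.verified: bool -> int32, writer optional; from geo.verified
  violation R3 at geo.street
  violation R3 at geo.verified
  => backward: BREAKING (2)
the rest of the Profile diff is inert for this question:
  added field height to record Profile: required float32, tag 20, default -2.5 (in v2 it sits last) -> fires no rule on Profile, leaving the asked answer as it is

backward: BREAKING [(geo.street, R3), (geo.verified, R3)]
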